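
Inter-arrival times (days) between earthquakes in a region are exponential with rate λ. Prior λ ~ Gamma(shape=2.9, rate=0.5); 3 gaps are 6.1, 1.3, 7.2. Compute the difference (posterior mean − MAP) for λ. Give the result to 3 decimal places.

Σ times = 14.6. Posterior: Gamma(shape = 2.9+3 = 5.9, rate = 0.5+14.6 = 15.1).
Mode = (α−1)/β = 4.9/15.1 = 0.325.
Mean = α/β = 5.9/15.1 = 0.391.
Difference = 0.391 − 0.325 = 0.066.

0.066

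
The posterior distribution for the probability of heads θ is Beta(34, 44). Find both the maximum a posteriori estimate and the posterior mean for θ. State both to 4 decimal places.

MAP = 0.4342, posterior mean = 0.4359

Mode = (34−1)/(34+44−2) = 33/76 = 0.4342.
Mean = 34/(34+44) = 34/78 = 0.4359.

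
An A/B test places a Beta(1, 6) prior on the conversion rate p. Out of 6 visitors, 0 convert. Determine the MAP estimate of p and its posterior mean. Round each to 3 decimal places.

MAP estimate = 0.000, posterior mean = 0.077

Posterior: Beta(1+0, 6+6) = Beta(1, 12).
Since α = 1 ≤ 1 and β > 1, the Beta density is monotone decreasing on [0,1]; the mode is at 0.
Mean = 1/(1+12) = 0.077.
Mean > mode: the posterior has a right tail.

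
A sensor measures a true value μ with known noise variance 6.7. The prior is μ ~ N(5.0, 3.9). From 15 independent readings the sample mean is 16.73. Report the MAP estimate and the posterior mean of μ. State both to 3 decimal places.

μ_MAP = 15.525, E[μ|data] = 15.525

Posterior for μ is Normal. Precision-weighted mean: (1/3.9·5.0 + 15/6.7·16.73) / (1/3.9 + 15/6.7) = 15.525.
A Normal posterior is symmetric, so mode = mean.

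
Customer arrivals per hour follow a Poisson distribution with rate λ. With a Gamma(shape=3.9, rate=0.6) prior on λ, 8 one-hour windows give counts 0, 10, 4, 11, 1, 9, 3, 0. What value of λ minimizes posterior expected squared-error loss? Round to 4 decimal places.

4.8721

Σ counts = 38. Posterior: Gamma(shape = 3.9+38 = 41.9, rate = 0.6+8 = 8.6).
Mode = (α−1)/β = 40.9/8.6 = 4.7558.
Mean = α/β = 41.9/8.6 = 4.8721.
Squared-error loss ⇒ the optimal estimator is the posterior mean.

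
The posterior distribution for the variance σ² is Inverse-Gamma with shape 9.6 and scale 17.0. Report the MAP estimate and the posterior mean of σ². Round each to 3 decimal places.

Mode = β/(α+1) = 17.0/10.6 = 1.604.
Mean = β/(α−1) = 17.0/8.6 = 1.977.

MAP = 1.604; posterior mean = 1.977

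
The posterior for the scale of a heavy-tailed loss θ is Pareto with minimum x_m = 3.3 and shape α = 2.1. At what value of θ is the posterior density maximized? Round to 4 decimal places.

The Pareto density is strictly decreasing on [x_m, ∞), so the mode is x_m = 3.3000.
Mean = α·x_m/(α−1) = 2.1·3.3/1.1 = 6.3000.
This is the posterior mode — the MAP estimate.

3.3000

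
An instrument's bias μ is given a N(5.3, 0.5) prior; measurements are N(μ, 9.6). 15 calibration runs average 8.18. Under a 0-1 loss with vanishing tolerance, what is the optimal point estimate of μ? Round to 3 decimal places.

6.563

Posterior for μ is Normal. Precision-weighted mean: (1/0.5·5.3 + 15/9.6·8.18) / (1/0.5 + 15/9.6) = 6.563.
A Normal posterior is symmetric, so mode = mean.
This is the posterior mode — the MAP estimate.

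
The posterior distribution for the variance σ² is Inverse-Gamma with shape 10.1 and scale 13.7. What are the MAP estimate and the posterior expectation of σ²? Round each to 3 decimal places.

Mode = β/(α+1) = 13.7/11.1 = 1.234.
Mean = β/(α−1) = 13.7/9.1 = 1.505.

MAP estimate = 1.234, posterior expectation = 1.505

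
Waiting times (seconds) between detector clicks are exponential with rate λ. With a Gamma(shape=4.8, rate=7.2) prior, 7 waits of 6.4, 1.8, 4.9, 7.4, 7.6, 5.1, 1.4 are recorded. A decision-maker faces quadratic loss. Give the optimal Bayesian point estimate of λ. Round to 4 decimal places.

Σ times = 34.6. Posterior: Gamma(shape = 4.8+7 = 11.8, rate = 7.2+34.6 = 41.8).
Mode = (α−1)/β = 10.8/41.8 = 0.2584.
Mean = α/β = 11.8/41.8 = 0.2823.
Quadratic loss ⇒ the optimal estimator is the posterior mean.

0.2823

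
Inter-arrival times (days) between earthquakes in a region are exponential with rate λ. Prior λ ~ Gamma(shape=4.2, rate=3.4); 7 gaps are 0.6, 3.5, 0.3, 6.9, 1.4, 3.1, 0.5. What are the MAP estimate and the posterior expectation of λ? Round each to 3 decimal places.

Σ times = 16.3. Posterior: Gamma(shape = 4.2+7 = 11.2, rate = 3.4+16.3 = 19.7).
Mode = (α−1)/β = 10.2/19.7 = 0.518.
Mean = α/β = 11.2/19.7 = 0.569.

MAP: 0.518. Posterior mean: 0.569.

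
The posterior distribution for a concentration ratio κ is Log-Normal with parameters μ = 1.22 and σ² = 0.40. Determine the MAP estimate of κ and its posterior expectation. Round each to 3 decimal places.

MAP = 2.270, posterior mean = 4.137

Mode = exp(μ − σ²) = exp(0.82) = 2.270.
Mean = exp(μ + σ²/2) = exp(1.420) = 4.137.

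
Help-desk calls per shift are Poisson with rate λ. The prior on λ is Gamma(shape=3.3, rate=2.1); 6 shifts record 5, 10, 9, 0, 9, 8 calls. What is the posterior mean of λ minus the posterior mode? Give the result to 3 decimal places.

Σ counts = 41. Posterior: Gamma(shape = 3.3+41 = 44.3, rate = 2.1+6 = 8.1).
Mode = (α−1)/β = 43.3/8.1 = 5.346.
Mean = α/β = 44.3/8.1 = 5.469.
Difference = 5.469 − 5.346 = 0.123.

0.123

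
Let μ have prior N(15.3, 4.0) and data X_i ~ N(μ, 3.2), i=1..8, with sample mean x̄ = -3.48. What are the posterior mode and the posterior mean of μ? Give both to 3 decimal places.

Posterior for μ is Normal. Precision-weighted mean: (1/4.0·15.3 + 8/3.2·-3.48) / (1/4.0 + 8/3.2) = -1.773.
A Normal posterior is symmetric, so mode = mean.

μ_MAP = -1.773, E[μ|data] = -1.773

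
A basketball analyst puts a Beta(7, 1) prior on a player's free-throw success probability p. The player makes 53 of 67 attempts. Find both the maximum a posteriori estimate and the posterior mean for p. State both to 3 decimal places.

Posterior: Beta(7+53, 1+14) = Beta(60, 15).
Mode = (60−1)/(60+15−2) = 59/73 = 0.808.
Mean = 60/(60+15) = 60/75 = 0.800.
Left-skewed posterior ⇒ mean < mode.

MAP = 0.808, posterior mean = 0.800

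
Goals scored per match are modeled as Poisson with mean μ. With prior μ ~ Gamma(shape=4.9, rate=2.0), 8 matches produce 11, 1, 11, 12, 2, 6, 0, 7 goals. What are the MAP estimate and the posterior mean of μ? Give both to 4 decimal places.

MAP = 5.3900, posterior mean = 5.4900

Σ counts = 50. Posterior: Gamma(shape = 4.9+50 = 54.9, rate = 2.0+8 = 10.0).
Mode = (α−1)/β = 53.9/10.0 = 5.3900.
Mean = α/β = 54.9/10.0 = 5.4900.
Right-skewed posterior ⇒ mode < mean.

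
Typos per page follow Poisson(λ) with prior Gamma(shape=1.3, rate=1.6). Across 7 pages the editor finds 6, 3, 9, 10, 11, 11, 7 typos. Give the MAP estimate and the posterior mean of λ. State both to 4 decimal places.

MAP = 6.6628, posterior mean = 6.7791

Σ counts = 57. Posterior: Gamma(shape = 1.3+57 = 58.3, rate = 1.6+7 = 8.6).
Mode = (α−1)/β = 57.3/8.6 = 6.6628.
Mean = α/β = 58.3/8.6 = 6.7791.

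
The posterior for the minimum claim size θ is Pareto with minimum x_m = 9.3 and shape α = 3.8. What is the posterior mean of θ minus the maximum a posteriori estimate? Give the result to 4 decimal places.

3.3214

The Pareto density is strictly decreasing on [x_m, ∞), so the mode is x_m = 9.3000.
Mean = α·x_m/(α−1) = 3.8·9.3/2.8 = 12.6214.
Difference = 12.6214 − 9.3000 = 3.3214.
The posterior is right-skewed, so the mean exceeds the mode.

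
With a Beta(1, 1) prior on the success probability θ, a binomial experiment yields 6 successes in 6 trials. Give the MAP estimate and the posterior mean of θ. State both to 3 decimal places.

MAP: 1.000. Posterior mean: 0.875.

Posterior: Beta(1+6, 1+0) = Beta(7, 1).
Since β = 1 ≤ 1 and α > 1, the Beta density is monotone increasing on [0,1]; the mode is at 1.
Mean = 7/(7+1) = 0.875.
Left-skewed posterior ⇒ mean < mode.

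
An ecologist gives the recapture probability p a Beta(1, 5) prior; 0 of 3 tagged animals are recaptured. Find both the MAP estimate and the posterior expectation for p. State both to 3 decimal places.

MAP estimate = 0.000, posterior expectation = 0.111

Posterior: Beta(1+0, 5+3) = Beta(1, 8).
Since α = 1 ≤ 1 and β > 1, the Beta density is monotone decreasing on [0,1]; the mode is at 0.
Mean = 1/(1+8) = 0.111.
The posterior is right-skewed, so the mean exceeds the mode.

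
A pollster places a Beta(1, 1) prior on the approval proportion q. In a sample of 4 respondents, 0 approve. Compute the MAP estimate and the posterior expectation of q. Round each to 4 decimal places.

MAP = 0.0000; posterior mean = 0.1667

Posterior: Beta(1+0, 1+4) = Beta(1, 5).
Since α = 1 ≤ 1 and β > 1, the Beta density is monotone decreasing on [0,1]; the mode is at 0.
Mean = 1/(1+5) = 0.1667.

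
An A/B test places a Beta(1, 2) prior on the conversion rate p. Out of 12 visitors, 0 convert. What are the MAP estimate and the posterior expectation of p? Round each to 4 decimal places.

Posterior: Beta(1+0, 2+12) = Beta(1, 14).
Since α = 1 ≤ 1 and β > 1, the Beta density is monotone decreasing on [0,1]; the mode is at 0.
Mean = 1/(1+14) = 0.0667.

MAP estimate = 0.0000, posterior expectation = 0.0667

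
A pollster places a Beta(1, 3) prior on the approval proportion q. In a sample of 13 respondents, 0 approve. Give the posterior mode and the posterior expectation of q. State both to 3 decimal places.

Posterior: Beta(1+0, 3+13) = Beta(1, 16).
Since α = 1 ≤ 1 and β > 1, the Beta density is monotone decreasing on [0,1]; the mode is at 0.
Mean = 1/(1+16) = 0.059.
The mean is pulled above the mode by the posterior's right skew.

MAP = 0.000, posterior mean = 0.059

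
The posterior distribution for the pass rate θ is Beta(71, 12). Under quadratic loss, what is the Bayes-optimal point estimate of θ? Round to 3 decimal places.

0.855

Mode = (71−1)/(71+12−2) = 70/81 = 0.864.
Mean = 71/(71+12) = 71/83 = 0.855.
Quadratic loss ⇒ the optimal estimator is the posterior mean.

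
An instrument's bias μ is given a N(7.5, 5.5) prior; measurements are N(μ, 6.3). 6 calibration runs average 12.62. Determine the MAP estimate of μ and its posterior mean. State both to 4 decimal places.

μ_MAP = 11.7992, E[μ|data] = 11.7992

Posterior for μ is Normal. Precision-weighted mean: (1/5.5·7.5 + 6/6.3·12.62) / (1/5.5 + 6/6.3) = 11.7992.
A Normal posterior is symmetric, so mode = mean.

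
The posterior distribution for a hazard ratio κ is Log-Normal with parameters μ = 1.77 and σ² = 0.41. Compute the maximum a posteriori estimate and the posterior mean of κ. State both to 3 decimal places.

MAP = 3.896; posterior mean = 7.207

Mode = exp(μ − σ²) = exp(1.36) = 3.896.
Mean = exp(μ + σ²/2) = exp(1.975) = 7.207.
The posterior is right-skewed, so the mean exceeds the mode.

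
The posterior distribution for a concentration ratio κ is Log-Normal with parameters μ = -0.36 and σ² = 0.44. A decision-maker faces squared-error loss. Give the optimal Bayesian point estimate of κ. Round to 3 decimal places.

Mode = exp(μ − σ²) = exp(-0.80) = 0.449.
Mean = exp(μ + σ²/2) = exp(-0.140) = 0.869.
Squared-error loss ⇒ the optimal estimator is the posterior mean.

0.869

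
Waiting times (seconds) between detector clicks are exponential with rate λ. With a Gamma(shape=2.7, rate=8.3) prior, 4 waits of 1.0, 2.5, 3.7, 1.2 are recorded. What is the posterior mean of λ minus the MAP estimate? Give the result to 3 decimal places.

0.060

Σ times = 8.4. Posterior: Gamma(shape = 2.7+4 = 6.7, rate = 8.3+8.4 = 16.7).
Mode = (α−1)/β = 5.7/16.7 = 0.341.
Mean = α/β = 6.7/16.7 = 0.401.
Difference = 0.401 − 0.341 = 0.060.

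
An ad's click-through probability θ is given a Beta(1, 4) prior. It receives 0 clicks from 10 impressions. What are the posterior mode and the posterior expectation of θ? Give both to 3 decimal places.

Posterior: Beta(1+0, 4+10) = Beta(1, 14).
Since α = 1 ≤ 1 and β > 1, the Beta density is monotone decreasing on [0,1]; the mode is at 0.
Mean = 1/(1+14) = 0.067.

MAP = 0.000, posterior mean = 0.067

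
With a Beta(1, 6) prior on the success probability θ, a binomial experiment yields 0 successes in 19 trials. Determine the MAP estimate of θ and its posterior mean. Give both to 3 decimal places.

MAP: 0.000. Posterior mean: 0.038.

Posterior: Beta(1+0, 6+19) = Beta(1, 25).
Since α = 1 ≤ 1 and β > 1, the Beta density is monotone decreasing on [0,1]; the mode is at 0.
Mean = 1/(1+25) = 0.038.
Mean > mode: the posterior has a right tail.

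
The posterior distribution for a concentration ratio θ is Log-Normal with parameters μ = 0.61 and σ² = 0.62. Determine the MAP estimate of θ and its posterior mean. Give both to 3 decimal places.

MAP: 0.990. Posterior mean: 2.509.

Mode = exp(μ − σ²) = exp(-0.01) = 0.990.
Mean = exp(μ + σ²/2) = exp(0.920) = 2.509.
The mean is pulled above the mode by the posterior's right skew.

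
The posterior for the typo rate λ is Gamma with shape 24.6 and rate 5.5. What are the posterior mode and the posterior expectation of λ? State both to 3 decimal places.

Mode = (α−1)/β = 23.6/5.5 = 4.291.
Mean = α/β = 24.6/5.5 = 4.473.

MAP: 4.291. Posterior mean: 4.473.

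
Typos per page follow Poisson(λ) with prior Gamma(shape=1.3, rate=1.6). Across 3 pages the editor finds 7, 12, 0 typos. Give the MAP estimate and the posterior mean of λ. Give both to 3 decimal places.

Σ counts = 19. Posterior: Gamma(shape = 1.3+19 = 20.3, rate = 1.6+3 = 4.6).
Mode = (α−1)/β = 19.3/4.6 = 4.196.
Mean = α/β = 20.3/4.6 = 4.413.
The posterior is right-skewed, so the mean exceeds the mode.

λ_MAP = 4.196, E[λ|data] = 4.413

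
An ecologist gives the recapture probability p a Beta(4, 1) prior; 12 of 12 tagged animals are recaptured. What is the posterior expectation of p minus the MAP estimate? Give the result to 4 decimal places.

Posterior: Beta(4+12, 1+0) = Beta(16, 1).
Since β = 1 ≤ 1 and α > 1, the Beta density is monotone increasing on [0,1]; the mode is at 1.
Mean = 16/(16+1) = 0.9412.
Difference = 0.9412 − 1.0000 = -0.0588.

-0.0588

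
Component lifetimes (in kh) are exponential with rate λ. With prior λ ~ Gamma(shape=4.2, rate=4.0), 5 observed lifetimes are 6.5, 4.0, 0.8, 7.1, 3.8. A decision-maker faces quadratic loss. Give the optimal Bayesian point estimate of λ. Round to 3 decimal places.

Σ times = 22.2. Posterior: Gamma(shape = 4.2+5 = 9.2, rate = 4.0+22.2 = 26.2).
Mode = (α−1)/β = 8.2/26.2 = 0.313.
Mean = α/β = 9.2/26.2 = 0.351.
Quadratic loss ⇒ the optimal estimator is the posterior mean.

0.351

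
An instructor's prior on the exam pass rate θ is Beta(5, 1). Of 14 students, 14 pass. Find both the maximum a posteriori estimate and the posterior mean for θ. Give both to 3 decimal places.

Posterior: Beta(5+14, 1+0) = Beta(19, 1).
Since β = 1 ≤ 1 and α > 1, the Beta density is monotone increasing on [0,1]; the mode is at 1.
Mean = 19/(19+1) = 0.950.

MAP = 1.000, posterior mean = 0.950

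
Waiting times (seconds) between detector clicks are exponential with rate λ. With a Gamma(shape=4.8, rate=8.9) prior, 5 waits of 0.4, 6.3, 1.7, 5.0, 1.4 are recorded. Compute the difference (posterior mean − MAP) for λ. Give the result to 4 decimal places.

0.0422

Σ times = 14.8. Posterior: Gamma(shape = 4.8+5 = 9.8, rate = 8.9+14.8 = 23.7).
Mode = (α−1)/β = 8.8/23.7 = 0.3713.
Mean = α/β = 9.8/23.7 = 0.4135.
Difference = 0.4135 − 0.3713 = 0.0422.
Mean > mode: the posterior has a right tail.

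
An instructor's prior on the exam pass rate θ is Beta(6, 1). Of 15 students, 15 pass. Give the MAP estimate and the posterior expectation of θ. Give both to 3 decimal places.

Posterior: Beta(6+15, 1+0) = Beta(21, 1).
Since β = 1 ≤ 1 and α > 1, the Beta density is monotone increasing on [0,1]; the mode is at 1.
Mean = 21/(21+1) = 0.955.

MAP = 1.000; posterior mean = 0.955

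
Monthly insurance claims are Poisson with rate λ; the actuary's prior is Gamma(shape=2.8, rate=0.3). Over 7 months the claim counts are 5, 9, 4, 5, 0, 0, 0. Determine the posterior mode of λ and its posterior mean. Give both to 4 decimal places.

Σ counts = 23. Posterior: Gamma(shape = 2.8+23 = 25.8, rate = 0.3+7 = 7.3).
Mode = (α−1)/β = 24.8/7.3 = 3.3973.
Mean = α/β = 25.8/7.3 = 3.5342.

MAP: 3.3973. Posterior mean: 3.5342.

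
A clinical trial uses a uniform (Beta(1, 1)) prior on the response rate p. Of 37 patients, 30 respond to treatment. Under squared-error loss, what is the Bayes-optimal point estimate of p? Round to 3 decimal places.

0.795

Posterior: Beta(1+30, 1+7) = Beta(31, 8).
Mode = (31−1)/(31+8−2) = 30/37 = 0.811.
Mean = 31/(31+8) = 31/39 = 0.795.
Squared-error loss ⇒ the optimal estimator is the posterior mean.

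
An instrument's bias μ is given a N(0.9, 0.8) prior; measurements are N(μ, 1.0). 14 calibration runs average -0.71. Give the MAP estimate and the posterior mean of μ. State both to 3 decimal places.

μ_MAP = -0.578, E[μ|data] = -0.578

Posterior for μ is Normal. Precision-weighted mean: (1/0.8·0.9 + 14/1.0·-0.71) / (1/0.8 + 14/1.0) = -0.578.
A Normal posterior is symmetric, so mode = mean.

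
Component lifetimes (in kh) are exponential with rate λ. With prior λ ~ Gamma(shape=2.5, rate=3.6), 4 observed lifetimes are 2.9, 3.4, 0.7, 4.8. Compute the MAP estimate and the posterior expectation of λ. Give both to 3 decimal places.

MAP estimate = 0.357, posterior expectation = 0.422

Σ times = 11.8. Posterior: Gamma(shape = 2.5+4 = 6.5, rate = 3.6+11.8 = 15.4).
Mode = (α−1)/β = 5.5/15.4 = 0.357.
Mean = α/β = 6.5/15.4 = 0.422.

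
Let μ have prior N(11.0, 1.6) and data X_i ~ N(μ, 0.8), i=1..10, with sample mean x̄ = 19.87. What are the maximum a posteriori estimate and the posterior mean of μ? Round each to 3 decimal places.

MAP: 19.448. Posterior mean: 19.448.

Posterior for μ is Normal. Precision-weighted mean: (1/1.6·11.0 + 10/0.8·19.87) / (1/1.6 + 10/0.8) = 19.448.
A Normal posterior is symmetric, so mode = mean.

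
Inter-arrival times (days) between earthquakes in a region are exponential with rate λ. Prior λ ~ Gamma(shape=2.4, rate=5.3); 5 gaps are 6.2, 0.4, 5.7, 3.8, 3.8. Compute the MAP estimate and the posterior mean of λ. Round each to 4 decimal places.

MAP = 0.2540, posterior mean = 0.2937

Σ times = 19.9. Posterior: Gamma(shape = 2.4+5 = 7.4, rate = 5.3+19.9 = 25.2).
Mode = (α−1)/β = 6.4/25.2 = 0.2540.
Mean = α/β = 7.4/25.2 = 0.2937.
Mean > mode: the posterior has a right tail.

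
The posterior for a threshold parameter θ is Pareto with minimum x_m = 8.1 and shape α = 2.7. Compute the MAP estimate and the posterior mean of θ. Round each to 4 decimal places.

θ_MAP = 8.1000, E[θ|data] = 12.8647

The Pareto density is strictly decreasing on [x_m, ∞), so the mode is x_m = 8.1000.
Mean = α·x_m/(α−1) = 2.7·8.1/1.7 = 12.8647.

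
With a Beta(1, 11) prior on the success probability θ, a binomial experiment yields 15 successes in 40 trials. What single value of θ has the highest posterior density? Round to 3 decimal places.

Posterior: Beta(1+15, 11+25) = Beta(16, 36).
Mode = (16−1)/(16+36−2) = 15/50 = 0.300.
Mean = 16/(16+36) = 16/52 = 0.308.
This is the posterior mode — the MAP estimate.

0.300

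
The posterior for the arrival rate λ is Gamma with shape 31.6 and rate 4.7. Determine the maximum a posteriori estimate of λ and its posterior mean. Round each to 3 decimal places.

Mode = (α−1)/β = 30.6/4.7 = 6.511.
Mean = α/β = 31.6/4.7 = 6.723.

maximum a posteriori estimate = 6.511, posterior mean = 6.723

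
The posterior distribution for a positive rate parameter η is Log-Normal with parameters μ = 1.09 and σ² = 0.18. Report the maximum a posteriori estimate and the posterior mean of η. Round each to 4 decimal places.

Mode = exp(μ − σ²) = exp(0.91) = 2.4843.
Mean = exp(μ + σ²/2) = exp(1.180) = 3.2544.
The mean is pulled above the mode by the posterior's right skew.

MAP = 2.4843, posterior mean = 3.2544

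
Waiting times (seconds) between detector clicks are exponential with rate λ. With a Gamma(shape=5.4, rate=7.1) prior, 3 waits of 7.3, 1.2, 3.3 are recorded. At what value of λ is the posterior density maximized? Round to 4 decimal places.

0.3915

Σ times = 11.8. Posterior: Gamma(shape = 5.4+3 = 8.4, rate = 7.1+11.8 = 18.9).
Mode = (α−1)/β = 7.4/18.9 = 0.3915.
Mean = α/β = 8.4/18.9 = 0.4444.
This is the posterior mode — the MAP estimate.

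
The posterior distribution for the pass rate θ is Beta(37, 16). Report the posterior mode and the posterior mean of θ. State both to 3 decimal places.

MAP = 0.706; posterior mean = 0.698

Mode = (37−1)/(37+16−2) = 36/51 = 0.706.
Mean = 37/(37+16) = 37/53 = 0.698.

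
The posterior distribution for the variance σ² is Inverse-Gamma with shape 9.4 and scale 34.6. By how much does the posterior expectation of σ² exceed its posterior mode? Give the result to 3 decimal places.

Mode = β/(α+1) = 34.6/10.4 = 3.327.
Mean = β/(α−1) = 34.6/8.4 = 4.119.
Difference = 4.119 − 3.327 = 0.792.
The posterior is right-skewed, so the mean exceeds the mode.

0.792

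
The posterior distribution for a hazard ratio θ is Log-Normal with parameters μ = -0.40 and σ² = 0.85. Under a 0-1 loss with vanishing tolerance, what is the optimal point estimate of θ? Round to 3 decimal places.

0.287

Mode = exp(μ − σ²) = exp(-1.25) = 0.287.
Mean = exp(μ + σ²/2) = exp(0.025) = 1.025.
This is the posterior mode — the MAP estimate.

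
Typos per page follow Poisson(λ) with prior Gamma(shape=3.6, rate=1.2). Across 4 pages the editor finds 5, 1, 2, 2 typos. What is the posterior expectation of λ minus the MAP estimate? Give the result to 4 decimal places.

0.1923

Σ counts = 10. Posterior: Gamma(shape = 3.6+10 = 13.6, rate = 1.2+4 = 5.2).
Mode = (α−1)/β = 12.6/5.2 = 2.4231.
Mean = α/β = 13.6/5.2 = 2.6154.
Difference = 2.6154 − 2.4231 = 0.1923.
The posterior is right-skewed, so the mean exceeds the mode.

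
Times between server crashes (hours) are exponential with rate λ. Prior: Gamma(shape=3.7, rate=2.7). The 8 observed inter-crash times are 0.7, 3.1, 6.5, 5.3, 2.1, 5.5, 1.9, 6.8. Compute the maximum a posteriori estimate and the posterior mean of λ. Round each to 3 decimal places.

MAP = 0.309; posterior mean = 0.338

Σ times = 31.9. Posterior: Gamma(shape = 3.7+8 = 11.7, rate = 2.7+31.9 = 34.6).
Mode = (α−1)/β = 10.7/34.6 = 0.309.
Mean = α/β = 11.7/34.6 = 0.338.
Mean > mode: the posterior has a right tail.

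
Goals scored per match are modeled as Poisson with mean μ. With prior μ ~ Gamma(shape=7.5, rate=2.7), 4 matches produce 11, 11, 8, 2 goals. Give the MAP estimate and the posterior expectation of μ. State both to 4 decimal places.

Σ counts = 32. Posterior: Gamma(shape = 7.5+32 = 39.5, rate = 2.7+4 = 6.7).
Mode = (α−1)/β = 38.5/6.7 = 5.7463.
Mean = α/β = 39.5/6.7 = 5.8955.

MAP estimate = 5.7463, posterior expectation = 5.8955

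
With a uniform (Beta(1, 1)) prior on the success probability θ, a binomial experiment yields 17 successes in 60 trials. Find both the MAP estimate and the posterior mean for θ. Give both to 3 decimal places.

Posterior: Beta(1+17, 1+43) = Beta(18, 44).
Mode = (18−1)/(18+44−2) = 17/60 = 0.283.
With a flat prior the MAP equals the MLE, 17/60.
Mean = 18/(18+44) = 18/62 = 0.290.

θ_MAP = 0.283, E[θ|data] = 0.290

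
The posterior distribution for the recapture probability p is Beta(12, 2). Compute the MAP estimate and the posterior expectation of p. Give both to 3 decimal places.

Mode = (12−1)/(12+2−2) = 11/12 = 0.917.
Mean = 12/(12+2) = 12/14 = 0.857.
The mean is pulled below the mode by the posterior's left skew.

MAP: 0.917. Posterior mean: 0.857.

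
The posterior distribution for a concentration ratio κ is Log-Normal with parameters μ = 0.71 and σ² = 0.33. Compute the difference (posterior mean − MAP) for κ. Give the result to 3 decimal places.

0.937

Mode = exp(μ − σ²) = exp(0.38) = 1.462.
Mean = exp(μ + σ²/2) = exp(0.875) = 2.399.
Difference = 2.399 − 1.462 = 0.937.
Right-skewed posterior ⇒ mode < mean.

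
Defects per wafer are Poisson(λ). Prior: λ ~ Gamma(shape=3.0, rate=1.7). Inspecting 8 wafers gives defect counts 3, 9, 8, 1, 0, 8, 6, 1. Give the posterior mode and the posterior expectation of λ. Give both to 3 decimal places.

posterior mode = 3.918, posterior expectation = 4.021

Σ counts = 36. Posterior: Gamma(shape = 3.0+36 = 39.0, rate = 1.7+8 = 9.7).
Mode = (α−1)/β = 38.0/9.7 = 3.918.
Mean = α/β = 39.0/9.7 = 4.021.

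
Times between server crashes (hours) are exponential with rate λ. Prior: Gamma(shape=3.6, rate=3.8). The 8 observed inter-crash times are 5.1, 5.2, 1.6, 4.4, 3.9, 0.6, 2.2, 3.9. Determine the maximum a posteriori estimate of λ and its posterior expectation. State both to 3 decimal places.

MAP: 0.345. Posterior mean: 0.378.

Σ times = 26.9. Posterior: Gamma(shape = 3.6+8 = 11.6, rate = 3.8+26.9 = 30.7).
Mode = (α−1)/β = 10.6/30.7 = 0.345.
Mean = α/β = 11.6/30.7 = 0.378.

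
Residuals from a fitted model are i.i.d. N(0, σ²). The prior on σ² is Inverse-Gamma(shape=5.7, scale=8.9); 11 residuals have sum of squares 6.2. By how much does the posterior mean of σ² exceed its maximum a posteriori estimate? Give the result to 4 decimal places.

Posterior: Inverse-Gamma(shape = 5.7+11/2 = 11.2, scale = 8.9+6.2/2 = 12.0).
Mode = β/(α+1) = 12.0/12.2 = 0.9836.
Mean = β/(α−1) = 12.0/10.2 = 1.1765.
Difference = 1.1765 − 0.9836 = 0.1929.

0.1929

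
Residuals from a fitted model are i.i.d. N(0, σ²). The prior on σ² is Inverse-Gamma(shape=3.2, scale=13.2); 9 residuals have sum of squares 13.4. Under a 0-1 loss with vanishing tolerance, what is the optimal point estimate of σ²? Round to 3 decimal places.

2.287

Posterior: Inverse-Gamma(shape = 3.2+9/2 = 7.7, scale = 13.2+13.4/2 = 19.9).
Mode = β/(α+1) = 19.9/8.7 = 2.287.
Mean = β/(α−1) = 19.9/6.7 = 2.970.
This is the posterior mode — the MAP estimate.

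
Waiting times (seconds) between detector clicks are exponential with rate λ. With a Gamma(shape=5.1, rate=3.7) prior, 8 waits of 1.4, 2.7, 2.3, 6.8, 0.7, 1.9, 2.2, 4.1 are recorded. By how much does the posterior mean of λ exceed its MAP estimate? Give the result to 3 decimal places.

0.039

Σ times = 22.1. Posterior: Gamma(shape = 5.1+8 = 13.1, rate = 3.7+22.1 = 25.8).
Mode = (α−1)/β = 12.1/25.8 = 0.469.
Mean = α/β = 13.1/25.8 = 0.508.
Difference = 0.508 − 0.469 = 0.039.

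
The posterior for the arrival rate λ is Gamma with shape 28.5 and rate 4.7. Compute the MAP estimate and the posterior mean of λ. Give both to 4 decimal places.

MAP = 5.8511, posterior mean = 6.0638

Mode = (α−1)/β = 27.5/4.7 = 5.8511.
Mean = α/β = 28.5/4.7 = 6.0638.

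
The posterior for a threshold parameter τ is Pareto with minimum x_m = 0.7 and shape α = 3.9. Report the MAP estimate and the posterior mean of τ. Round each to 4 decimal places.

τ_MAP = 0.7000, E[τ|data] = 0.9414

The Pareto density is strictly decreasing on [x_m, ∞), so the mode is x_m = 0.7000.
Mean = α·x_m/(α−1) = 3.9·0.7/2.9 = 0.9414.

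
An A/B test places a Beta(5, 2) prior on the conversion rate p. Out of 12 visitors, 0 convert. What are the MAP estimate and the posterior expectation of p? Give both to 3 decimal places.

MAP estimate = 0.235, posterior expectation = 0.263

Posterior: Beta(5+0, 2+12) = Beta(5, 14).
Mode = (5−1)/(5+14−2) = 4/17 = 0.235.
Mean = 5/(5+14) = 5/19 = 0.263.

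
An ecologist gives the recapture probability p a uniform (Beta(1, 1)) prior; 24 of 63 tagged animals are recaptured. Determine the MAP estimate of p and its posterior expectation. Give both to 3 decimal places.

MAP estimate = 0.381, posterior expectation = 0.385

Posterior: Beta(1+24, 1+39) = Beta(25, 40).
Mode = (25−1)/(25+40−2) = 24/63 = 0.381.
With a flat prior the MAP equals the MLE, 24/63.
Mean = 25/(25+40) = 25/65 = 0.385.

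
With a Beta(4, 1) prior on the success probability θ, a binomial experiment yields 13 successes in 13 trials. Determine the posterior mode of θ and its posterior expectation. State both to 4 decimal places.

Posterior: Beta(4+13, 1+0) = Beta(17, 1).
Since β = 1 ≤ 1 and α > 1, the Beta density is monotone increasing on [0,1]; the mode is at 1.
Mean = 17/(17+1) = 0.9444.

posterior mode = 1.0000, posterior expectation = 0.9444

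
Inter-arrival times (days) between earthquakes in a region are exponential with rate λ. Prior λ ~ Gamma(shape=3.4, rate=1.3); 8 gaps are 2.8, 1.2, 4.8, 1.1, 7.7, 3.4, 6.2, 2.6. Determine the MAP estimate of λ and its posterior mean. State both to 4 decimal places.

MAP: 0.3344. Posterior mean: 0.3666.

Σ times = 29.8. Posterior: Gamma(shape = 3.4+8 = 11.4, rate = 1.3+29.8 = 31.1).
Mode = (α−1)/β = 10.4/31.1 = 0.3344.
Mean = α/β = 11.4/31.1 = 0.3666.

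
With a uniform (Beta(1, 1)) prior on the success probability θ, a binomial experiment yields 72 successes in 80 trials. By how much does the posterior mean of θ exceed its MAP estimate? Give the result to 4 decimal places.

-0.0098

Posterior: Beta(1+72, 1+8) = Beta(73, 9).
Mode = (73−1)/(73+9−2) = 72/80 = 0.9000.
With a flat prior the MAP equals the MLE, 72/80.
Mean = 73/(73+9) = 73/82 = 0.8902.
Difference = 0.8902 − 0.9000 = -0.0098.
The mean is pulled below the mode by the posterior's left skew.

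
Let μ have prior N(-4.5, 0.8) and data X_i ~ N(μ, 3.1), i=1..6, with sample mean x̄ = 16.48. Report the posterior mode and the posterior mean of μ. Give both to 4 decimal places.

Posterior for μ is Normal. Precision-weighted mean: (1/0.8·-4.5 + 6/3.1·16.48) / (1/0.8 + 6/3.1) = 8.2473.
A Normal posterior is symmetric, so mode = mean.

posterior mode = 8.2473, posterior mean = 8.2473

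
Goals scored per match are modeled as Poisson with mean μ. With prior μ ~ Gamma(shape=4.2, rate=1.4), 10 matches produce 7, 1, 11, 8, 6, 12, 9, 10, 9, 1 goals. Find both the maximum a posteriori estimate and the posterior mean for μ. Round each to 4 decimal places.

maximum a posteriori estimate = 6.7719, posterior mean = 6.8596

Σ counts = 74. Posterior: Gamma(shape = 4.2+74 = 78.2, rate = 1.4+10 = 11.4).
Mode = (α−1)/β = 77.2/11.4 = 6.7719.
Mean = α/β = 78.2/11.4 = 6.8596.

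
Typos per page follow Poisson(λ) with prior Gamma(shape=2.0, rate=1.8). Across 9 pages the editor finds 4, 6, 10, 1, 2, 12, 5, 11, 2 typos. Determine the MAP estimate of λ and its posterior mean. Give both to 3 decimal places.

MAP = 5.000, posterior mean = 5.093

Σ counts = 53. Posterior: Gamma(shape = 2.0+53 = 55.0, rate = 1.8+9 = 10.8).
Mode = (α−1)/β = 54.0/10.8 = 5.000.
Mean = α/β = 55.0/10.8 = 5.093.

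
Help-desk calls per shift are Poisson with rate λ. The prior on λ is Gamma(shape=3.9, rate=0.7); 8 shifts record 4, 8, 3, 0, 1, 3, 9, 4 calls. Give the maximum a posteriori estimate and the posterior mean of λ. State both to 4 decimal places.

MAP = 4.0115, posterior mean = 4.1264

Σ counts = 32. Posterior: Gamma(shape = 3.9+32 = 35.9, rate = 0.7+8 = 8.7).
Mode = (α−1)/β = 34.9/8.7 = 4.0115.
Mean = α/β = 35.9/8.7 = 4.1264.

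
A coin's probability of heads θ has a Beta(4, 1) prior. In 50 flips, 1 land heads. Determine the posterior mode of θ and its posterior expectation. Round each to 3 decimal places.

Posterior: Beta(4+1, 1+49) = Beta(5, 50).
Mode = (5−1)/(5+50−2) = 4/53 = 0.075.
Mean = 5/(5+50) = 5/55 = 0.091.

MAP = 0.075; posterior mean = 0.091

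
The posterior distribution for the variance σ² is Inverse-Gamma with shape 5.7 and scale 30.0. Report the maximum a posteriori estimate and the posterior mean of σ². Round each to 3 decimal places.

Mode = β/(α+1) = 30.0/6.7 = 4.478.
Mean = β/(α−1) = 30.0/4.7 = 6.383.
The posterior is right-skewed, so the mean exceeds the mode.

MAP = 4.478, posterior mean = 6.383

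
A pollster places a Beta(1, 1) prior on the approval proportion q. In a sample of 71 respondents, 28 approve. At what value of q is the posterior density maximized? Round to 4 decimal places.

Posterior: Beta(1+28, 1+43) = Beta(29, 44).
Mode = (29−1)/(29+44−2) = 28/71 = 0.3944.
With a flat prior the MAP equals the MLE, 28/71.
Mean = 29/(29+44) = 29/73 = 0.3973.
This is the posterior mode — the MAP estimate.

0.3944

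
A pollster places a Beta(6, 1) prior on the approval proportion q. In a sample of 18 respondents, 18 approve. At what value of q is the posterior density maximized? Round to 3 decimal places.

1.000

Posterior: Beta(6+18, 1+0) = Beta(24, 1).
Since β = 1 ≤ 1 and α > 1, the Beta density is monotone increasing on [0,1]; the mode is at 1.
Mean = 24/(24+1) = 0.960.
This is the posterior mode — the MAP estimate.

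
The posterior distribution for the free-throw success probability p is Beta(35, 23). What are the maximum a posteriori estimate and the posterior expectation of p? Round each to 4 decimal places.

MAP = 0.6071, posterior mean = 0.6034

Mode = (35−1)/(35+23−2) = 34/56 = 0.6071.
Mean = 35/(35+23) = 35/58 = 0.6034.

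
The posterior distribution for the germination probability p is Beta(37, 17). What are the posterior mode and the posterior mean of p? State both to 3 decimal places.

Mode = (37−1)/(37+17−2) = 36/52 = 0.692.
Mean = 37/(37+17) = 37/54 = 0.685.
Left-skewed posterior ⇒ mean < mode.

MAP: 0.692. Posterior mean: 0.685.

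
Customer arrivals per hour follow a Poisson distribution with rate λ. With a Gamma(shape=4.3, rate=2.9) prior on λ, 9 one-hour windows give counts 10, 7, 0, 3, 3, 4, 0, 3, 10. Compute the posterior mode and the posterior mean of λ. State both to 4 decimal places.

MAP = 3.6387, posterior mean = 3.7227

Σ counts = 40. Posterior: Gamma(shape = 4.3+40 = 44.3, rate = 2.9+9 = 11.9).
Mode = (α−1)/β = 43.3/11.9 = 3.6387.
Mean = α/β = 44.3/11.9 = 3.7227.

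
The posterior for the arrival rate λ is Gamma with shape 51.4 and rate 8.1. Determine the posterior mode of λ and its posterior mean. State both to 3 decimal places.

Mode = (α−1)/β = 50.4/8.1 = 6.222.
Mean = α/β = 51.4/8.1 = 6.346.
The mean is pulled above the mode by the posterior's right skew.

MAP: 6.222. Posterior mean: 6.346.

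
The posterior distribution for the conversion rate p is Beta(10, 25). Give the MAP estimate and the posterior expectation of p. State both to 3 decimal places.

Mode = (10−1)/(10+25−2) = 9/33 = 0.273.
Mean = 10/(10+25) = 10/35 = 0.286.
Mean > mode: the posterior has a right tail.

MAP: 0.273. Posterior mean: 0.286.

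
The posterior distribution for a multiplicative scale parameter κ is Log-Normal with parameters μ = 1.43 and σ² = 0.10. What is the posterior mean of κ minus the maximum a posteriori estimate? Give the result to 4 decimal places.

Mode = exp(μ − σ²) = exp(1.33) = 3.7810.
Mean = exp(μ + σ²/2) = exp(1.480) = 4.3929.
Difference = 4.3929 − 3.7810 = 0.6119.
Mean > mode: the posterior has a right tail.

0.6119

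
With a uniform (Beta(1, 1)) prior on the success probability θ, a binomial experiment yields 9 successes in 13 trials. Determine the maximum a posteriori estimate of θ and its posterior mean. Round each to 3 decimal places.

θ_MAP = 0.692, E[θ|data] = 0.667

Posterior: Beta(1+9, 1+4) = Beta(10, 5).
Mode = (10−1)/(10+5−2) = 9/13 = 0.692.
With a flat prior the MAP equals the MLE, 9/13.
Mean = 10/(10+5) = 10/15 = 0.667.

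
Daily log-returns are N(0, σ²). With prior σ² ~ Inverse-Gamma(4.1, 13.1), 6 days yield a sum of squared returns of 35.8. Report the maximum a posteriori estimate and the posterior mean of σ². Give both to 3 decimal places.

MAP = 3.827; posterior mean = 5.082

Posterior: Inverse-Gamma(shape = 4.1+6/2 = 7.1, scale = 13.1+35.8/2 = 31.0).
Mode = β/(α+1) = 31.0/8.1 = 3.827.
Mean = β/(α−1) = 31.0/6.1 = 5.082.
The mean is pulled above the mode by the posterior's right skew.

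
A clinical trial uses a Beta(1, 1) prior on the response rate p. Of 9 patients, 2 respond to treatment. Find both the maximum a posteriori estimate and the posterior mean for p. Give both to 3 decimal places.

Posterior: Beta(1+2, 1+7) = Beta(3, 8).
Mode = (3−1)/(3+8−2) = 2/9 = 0.222.
With a flat prior the MAP equals the MLE, 2/9.
Mean = 3/(3+8) = 3/11 = 0.273.
The mean is pulled above the mode by the posterior's right skew.

maximum a posteriori estimate = 0.222, posterior mean = 0.273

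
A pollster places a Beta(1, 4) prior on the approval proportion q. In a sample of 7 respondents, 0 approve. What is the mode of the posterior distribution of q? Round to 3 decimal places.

Posterior: Beta(1+0, 4+7) = Beta(1, 11).
Since α = 1 ≤ 1 and β > 1, the Beta density is monotone decreasing on [0,1]; the mode is at 0.
Mean = 1/(1+11) = 0.083.
This is the posterior mode — the MAP estimate.

0.000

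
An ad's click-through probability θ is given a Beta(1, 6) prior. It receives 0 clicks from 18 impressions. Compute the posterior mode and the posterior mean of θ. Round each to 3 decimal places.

Posterior: Beta(1+0, 6+18) = Beta(1, 24).
Since α = 1 ≤ 1 and β > 1, the Beta density is monotone decreasing on [0,1]; the mode is at 0.
Mean = 1/(1+24) = 0.040.
Mean > mode: the posterior has a right tail.

MAP = 0.000, posterior mean = 0.040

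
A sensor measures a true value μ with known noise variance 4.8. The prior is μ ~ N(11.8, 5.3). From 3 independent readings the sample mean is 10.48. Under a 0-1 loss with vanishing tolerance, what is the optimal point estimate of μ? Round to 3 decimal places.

10.786

Posterior for μ is Normal. Precision-weighted mean: (1/5.3·11.8 + 3/4.8·10.48) / (1/5.3 + 3/4.8) = 10.786.
A Normal posterior is symmetric, so mode = mean.
This is the posterior mode — the MAP estimate.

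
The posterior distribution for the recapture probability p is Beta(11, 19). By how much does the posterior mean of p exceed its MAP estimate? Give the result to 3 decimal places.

0.010

Mode = (11−1)/(11+19−2) = 10/28 = 0.357.
Mean = 11/(11+19) = 11/30 = 0.367.
Difference = 0.367 − 0.357 = 0.010.
Right-skewed posterior ⇒ mode < mean.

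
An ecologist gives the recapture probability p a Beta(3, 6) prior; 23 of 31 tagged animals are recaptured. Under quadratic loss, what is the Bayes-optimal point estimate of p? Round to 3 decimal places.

Posterior: Beta(3+23, 6+8) = Beta(26, 14).
Mode = (26−1)/(26+14−2) = 25/38 = 0.658.
Mean = 26/(26+14) = 26/40 = 0.650.
Quadratic loss ⇒ the optimal estimator is the posterior mean.

0.650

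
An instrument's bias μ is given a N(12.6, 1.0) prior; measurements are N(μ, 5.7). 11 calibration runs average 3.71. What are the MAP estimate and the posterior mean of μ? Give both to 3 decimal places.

Posterior for μ is Normal. Precision-weighted mean: (1/1.0·12.6 + 11/5.7·3.71) / (1/1.0 + 11/5.7) = 6.744.
A Normal posterior is symmetric, so mode = mean.

MAP = 6.744; posterior mean = 6.744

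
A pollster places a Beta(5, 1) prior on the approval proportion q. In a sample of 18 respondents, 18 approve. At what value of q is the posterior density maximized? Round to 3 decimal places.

Posterior: Beta(5+18, 1+0) = Beta(23, 1).
Since β = 1 ≤ 1 and α > 1, the Beta density is monotone increasing on [0,1]; the mode is at 1.
Mean = 23/(23+1) = 0.958.
This is the posterior mode — the MAP estimate.

1.000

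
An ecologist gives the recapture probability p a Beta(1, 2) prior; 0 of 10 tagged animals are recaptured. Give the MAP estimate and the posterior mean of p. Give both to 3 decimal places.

Posterior: Beta(1+0, 2+10) = Beta(1, 12).
Since α = 1 ≤ 1 and β > 1, the Beta density is monotone decreasing on [0,1]; the mode is at 0.
Mean = 1/(1+12) = 0.077.

p_MAP = 0.000, E[p|data] = 0.077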